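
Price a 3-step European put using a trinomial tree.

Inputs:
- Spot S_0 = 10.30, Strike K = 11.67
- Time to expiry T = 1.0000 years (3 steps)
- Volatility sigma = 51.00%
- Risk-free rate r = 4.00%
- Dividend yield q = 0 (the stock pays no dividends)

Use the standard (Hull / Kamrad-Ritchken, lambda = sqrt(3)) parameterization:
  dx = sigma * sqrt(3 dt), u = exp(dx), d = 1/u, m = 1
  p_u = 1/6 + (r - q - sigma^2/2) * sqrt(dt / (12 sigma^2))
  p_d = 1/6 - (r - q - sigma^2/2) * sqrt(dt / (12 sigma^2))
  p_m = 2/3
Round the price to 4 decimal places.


Answer: Price = V(0,0) = 2.6492

Derivation:
dt = T/N = 0.333333; dx = sigma*sqrt(3*dt) = 0.510000
u = exp(dx) = 1.665291; d = 1/u = 0.600496
p_u = 0.137239, p_m = 0.666667, p_d = 0.196095
Discount per step: exp(-r*dt) = 0.986755
Stock lattice S(k, j) with j the centered position index:
  k=0: S(0,+0) = 10.3000
  k=1: S(1,-1) = 6.1851; S(1,+0) = 10.3000; S(1,+1) = 17.1525
  k=2: S(2,-2) = 3.7141; S(2,-1) = 6.1851; S(2,+0) = 10.3000; S(2,+1) = 17.1525; S(2,+2) = 28.5639
  k=3: S(3,-3) = 2.2303; S(3,-2) = 3.7141; S(3,-1) = 6.1851; S(3,+0) = 10.3000; S(3,+1) = 17.1525; S(3,+2) = 28.5639; S(3,+3) = 47.5672
Terminal payoffs V(N, j) = max(K - S_T, 0):
  V(3,-3) = 9.439683; V(3,-2) = 7.955872; V(3,-1) = 5.484896; V(3,+0) = 1.370000; V(3,+1) = 0.000000; V(3,+2) = 0.000000; V(3,+3) = 0.000000
Backward induction: V(k, j) = exp(-r*dt) * [p_u * V(k+1, j+1) + p_m * V(k+1, j) + p_d * V(k+1, j-1)]
  V(2,-2) = exp(-r*dt) * [p_u*5.484896 + p_m*7.955872 + p_d*9.439683] = 7.802990
  V(2,-1) = exp(-r*dt) * [p_u*1.370000 + p_m*5.484896 + p_d*7.955872] = 5.333134
  V(2,+0) = exp(-r*dt) * [p_u*0.000000 + p_m*1.370000 + p_d*5.484896] = 1.962550
  V(2,+1) = exp(-r*dt) * [p_u*0.000000 + p_m*0.000000 + p_d*1.370000] = 0.265092
  V(2,+2) = exp(-r*dt) * [p_u*0.000000 + p_m*0.000000 + p_d*0.000000] = 0.000000
  V(1,-1) = exp(-r*dt) * [p_u*1.962550 + p_m*5.333134 + p_d*7.802990] = 5.283961
  V(1,+0) = exp(-r*dt) * [p_u*0.265092 + p_m*1.962550 + p_d*5.333134] = 2.358885
  V(1,+1) = exp(-r*dt) * [p_u*0.000000 + p_m*0.265092 + p_d*1.962550] = 0.554136
  V(0,+0) = exp(-r*dt) * [p_u*0.554136 + p_m*2.358885 + p_d*5.283961] = 2.649236


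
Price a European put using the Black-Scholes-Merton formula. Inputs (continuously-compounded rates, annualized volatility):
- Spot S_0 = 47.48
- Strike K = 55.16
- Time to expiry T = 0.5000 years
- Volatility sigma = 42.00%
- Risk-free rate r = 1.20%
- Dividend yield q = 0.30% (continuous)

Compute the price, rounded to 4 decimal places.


d1 = (ln(S/K) + (r - q + 0.5*sigma^2) * T) / (sigma * sqrt(T)) = -0.34119412
d2 = d1 - sigma * sqrt(T) = -0.63817897
exp(-rT) = 0.99401796; exp(-qT) = 0.99850112
P = K * exp(-rT) * N(-d2) - S_0 * exp(-qT) * N(-d1)
N(-d1) = 0.63352127; N(-d2) = 0.73832141
P = 55.1600 * 0.99401796 * 0.73832141 - 47.4800 * 0.99850112 * 0.63352127 = 10.4477

Answer: Price = 10.4477


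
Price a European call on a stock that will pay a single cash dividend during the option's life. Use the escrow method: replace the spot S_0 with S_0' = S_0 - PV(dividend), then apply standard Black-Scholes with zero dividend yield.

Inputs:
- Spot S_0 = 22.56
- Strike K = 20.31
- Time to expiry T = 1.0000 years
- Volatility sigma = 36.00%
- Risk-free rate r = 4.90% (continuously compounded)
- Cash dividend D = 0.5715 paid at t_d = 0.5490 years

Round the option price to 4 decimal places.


PV(D) = D * exp(-r * t_d) = 0.5715 * 0.97345761 = 0.55633102
S_0' = S_0 - PV(D) = 22.5600 - 0.55633102 = 22.00366898
d1 = (ln(S_0'/K) + (r + sigma^2/2)*T) / (sigma*sqrt(T)) = 0.53859954
d2 = d1 - sigma*sqrt(T) = 0.17859954
exp(-rT) = 0.95218113
N(d1) = 0.70491840; N(d2) = 0.57087392
C = S_0' * N(d1) - K * exp(-rT) * N(d2) = 22.00366898 * 0.70491840 - 20.3100 * 0.95218113 * 0.57087392 = 4.4708

Answer: Price = 4.4708


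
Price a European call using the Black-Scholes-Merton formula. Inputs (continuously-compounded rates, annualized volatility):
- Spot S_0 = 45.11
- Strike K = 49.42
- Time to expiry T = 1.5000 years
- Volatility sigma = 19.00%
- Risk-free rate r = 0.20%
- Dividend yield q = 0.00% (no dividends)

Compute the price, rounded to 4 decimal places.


d1 = (ln(S/K) + (r - q + 0.5*sigma^2) * T) / (sigma * sqrt(T)) = -0.26289578
d2 = d1 - sigma * sqrt(T) = -0.49559731
exp(-rT) = 0.99700450; exp(-qT) = 1.00000000
C = S_0 * exp(-qT) * N(d1) - K * exp(-rT) * N(d2)
N(d1) = 0.39631545; N(d2) = 0.31008928
C = 45.1100 * 1.00000000 * 0.39631545 - 49.4200 * 0.99700450 * 0.31008928 = 2.5991

Answer: Price = 2.5991


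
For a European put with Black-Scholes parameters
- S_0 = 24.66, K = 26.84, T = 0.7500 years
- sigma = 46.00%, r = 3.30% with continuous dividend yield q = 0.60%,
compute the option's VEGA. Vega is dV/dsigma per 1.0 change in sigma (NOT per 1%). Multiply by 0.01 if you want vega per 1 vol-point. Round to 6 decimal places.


Answer: Vega = 8.475710

Derivation:
d1 = 0.0373751101; d2 = -0.3609965756
phi(d1) = 0.3986637367; exp(-qT) = 0.9955101098; exp(-rT) = 0.9755537700
Vega = S * exp(-qT) * phi(d1) * sqrt(T) = 24.6600 * 0.9955101098 * 0.3986637367 * 0.8660254038 = 8.475710


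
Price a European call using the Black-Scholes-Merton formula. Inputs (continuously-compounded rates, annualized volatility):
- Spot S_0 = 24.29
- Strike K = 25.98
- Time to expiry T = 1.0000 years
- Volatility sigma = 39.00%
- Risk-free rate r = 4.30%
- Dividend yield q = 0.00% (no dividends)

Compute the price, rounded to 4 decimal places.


d1 = (ln(S/K) + (r - q + 0.5*sigma^2) * T) / (sigma * sqrt(T)) = 0.13278906
d2 = d1 - sigma * sqrt(T) = -0.25721094
exp(-rT) = 0.95791139; exp(-qT) = 1.00000000
C = S_0 * exp(-qT) * N(d1) - K * exp(-rT) * N(d2)
N(d1) = 0.55281990; N(d2) = 0.39850797
C = 24.2900 * 1.00000000 * 0.55281990 - 25.9800 * 0.95791139 * 0.39850797 = 3.5105

Answer: Price = 3.5105


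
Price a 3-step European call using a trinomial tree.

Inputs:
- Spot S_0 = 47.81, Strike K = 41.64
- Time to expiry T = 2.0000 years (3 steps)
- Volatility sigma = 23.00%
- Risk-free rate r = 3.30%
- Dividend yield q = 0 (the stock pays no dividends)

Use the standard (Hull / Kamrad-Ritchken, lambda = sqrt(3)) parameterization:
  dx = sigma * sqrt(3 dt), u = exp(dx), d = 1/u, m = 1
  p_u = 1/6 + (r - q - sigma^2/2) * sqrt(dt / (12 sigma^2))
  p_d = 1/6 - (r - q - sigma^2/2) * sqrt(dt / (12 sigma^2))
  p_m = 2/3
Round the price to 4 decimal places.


dt = T/N = 0.666667; dx = sigma*sqrt(3*dt) = 0.325269
u = exp(dx) = 1.384403; d = 1/u = 0.722333
p_u = 0.173379, p_m = 0.666667, p_d = 0.159954
Discount per step: exp(-r*dt) = 0.978240
Stock lattice S(k, j) with j the centered position index:
  k=0: S(0,+0) = 47.8100
  k=1: S(1,-1) = 34.5347; S(1,+0) = 47.8100; S(1,+1) = 66.1883
  k=2: S(2,-2) = 24.9456; S(2,-1) = 34.5347; S(2,+0) = 47.8100; S(2,+1) = 66.1883; S(2,+2) = 91.6313
  k=3: S(3,-3) = 18.0190; S(3,-2) = 24.9456; S(3,-1) = 34.5347; S(3,+0) = 47.8100; S(3,+1) = 66.1883; S(3,+2) = 91.6313; S(3,+3) = 126.8547
Terminal payoffs V(N, j) = max(S_T - K, 0):
  V(3,-3) = 0.000000; V(3,-2) = 0.000000; V(3,-1) = 0.000000; V(3,+0) = 6.170000; V(3,+1) = 24.548315; V(3,+2) = 49.991313; V(3,+3) = 85.214680
Backward induction: V(k, j) = exp(-r*dt) * [p_u * V(k+1, j+1) + p_m * V(k+1, j) + p_d * V(k+1, j-1)]
  V(2,-2) = exp(-r*dt) * [p_u*0.000000 + p_m*0.000000 + p_d*0.000000] = 0.000000
  V(2,-1) = exp(-r*dt) * [p_u*6.170000 + p_m*0.000000 + p_d*0.000000] = 1.046471
  V(2,+0) = exp(-r*dt) * [p_u*24.548315 + p_m*6.170000 + p_d*0.000000] = 8.187379
  V(2,+1) = exp(-r*dt) * [p_u*49.991313 + p_m*24.548315 + p_d*6.170000] = 25.453721
  V(2,+2) = exp(-r*dt) * [p_u*85.214680 + p_m*49.991313 + p_d*24.548315] = 50.896461
  V(1,-1) = exp(-r*dt) * [p_u*8.187379 + p_m*1.046471 + p_d*0.000000] = 2.071098
  V(1,+0) = exp(-r*dt) * [p_u*25.453721 + p_m*8.187379 + p_d*1.046471] = 9.820341
  V(1,+1) = exp(-r*dt) * [p_u*50.896461 + p_m*25.453721 + p_d*8.187379] = 26.513376
  V(0,+0) = exp(-r*dt) * [p_u*26.513376 + p_m*9.820341 + p_d*2.071098] = 11.225345

Answer: Price = V(0,0) = 11.2253


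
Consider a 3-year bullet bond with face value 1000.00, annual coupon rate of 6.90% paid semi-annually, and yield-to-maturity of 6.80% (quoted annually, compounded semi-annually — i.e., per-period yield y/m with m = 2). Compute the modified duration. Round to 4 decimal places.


Answer: Modified duration = 2.6703

Derivation:
Coupon per period c = face * coupon_rate / m = 34.500000
Periods per year m = 2; per-period yield y/m = 0.034000
Number of cashflows N = 6
Cashflows (t years, CF_t, discount factor 1/(1+y/m)^(m*t), PV):
  t = 0.5000: CF_t = 34.500000, DF = 0.967118, PV = 33.365571
  t = 1.0000: CF_t = 34.500000, DF = 0.935317, PV = 32.268444
  t = 1.5000: CF_t = 34.500000, DF = 0.904562, PV = 31.207392
  t = 2.0000: CF_t = 34.500000, DF = 0.874818, PV = 30.181230
  t = 2.5000: CF_t = 34.500000, DF = 0.846052, PV = 29.188811
  t = 3.0000: CF_t = 1034.500000, DF = 0.818233, PV = 846.461603
Price P = sum_t PV_t = 1002.673050
First compute Macaulay numerator sum_t t * PV_t:
  t * PV_t at t = 0.5000: 16.682785
  t * PV_t at t = 1.0000: 32.268444
  t * PV_t at t = 1.5000: 46.811088
  t * PV_t at t = 2.0000: 60.362461
  t * PV_t at t = 2.5000: 72.972027
  t * PV_t at t = 3.0000: 2539.384809
Macaulay duration D = 2768.481613 / 1002.673050 = 2.761101
Modified duration = D / (1 + y/m) = 2.761101 / (1 + 0.034000) = 2.670310


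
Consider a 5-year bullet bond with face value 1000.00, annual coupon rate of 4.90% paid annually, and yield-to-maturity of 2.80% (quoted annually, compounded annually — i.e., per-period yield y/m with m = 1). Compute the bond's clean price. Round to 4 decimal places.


Coupon per period c = face * coupon_rate / m = 49.000000
Periods per year m = 1; per-period yield y/m = 0.028000
Number of cashflows N = 5
Cashflows (t years, CF_t, discount factor 1/(1+y/m)^(m*t), PV):
  t = 1.0000: CF_t = 49.000000, DF = 0.972763, PV = 47.665370
  t = 2.0000: CF_t = 49.000000, DF = 0.946267, PV = 46.367091
  t = 3.0000: CF_t = 49.000000, DF = 0.920493, PV = 45.104174
  t = 4.0000: CF_t = 49.000000, DF = 0.895422, PV = 43.875656
  t = 5.0000: CF_t = 1049.000000, DF = 0.871033, PV = 913.713233
Price P = sum_t PV_t = 1096.725524

Answer: Price = 1096.7255


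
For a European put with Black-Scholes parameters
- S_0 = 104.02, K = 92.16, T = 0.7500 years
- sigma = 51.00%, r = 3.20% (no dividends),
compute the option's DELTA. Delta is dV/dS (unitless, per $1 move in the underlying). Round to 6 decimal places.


d1 = 0.5492627251; d2 = 0.1075897692
phi(d1) = 0.3430828541; exp(-qT) = 1.0000000000; exp(-rT) = 0.9762857098
N(-d1) = 0.2914125819
Delta = -exp(-qT) * N(-d1) = -1.0000000000 * 0.2914125819 = -0.291413

Answer: Delta = -0.291413


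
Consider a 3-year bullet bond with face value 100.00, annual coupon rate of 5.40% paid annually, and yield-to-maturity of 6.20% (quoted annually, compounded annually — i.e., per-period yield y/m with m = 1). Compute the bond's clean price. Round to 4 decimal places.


Answer: Price = 97.8695

Derivation:
Coupon per period c = face * coupon_rate / m = 5.400000
Periods per year m = 1; per-period yield y/m = 0.062000
Number of cashflows N = 3
Cashflows (t years, CF_t, discount factor 1/(1+y/m)^(m*t), PV):
  t = 1.0000: CF_t = 5.400000, DF = 0.941620, PV = 5.084746
  t = 2.0000: CF_t = 5.400000, DF = 0.886647, PV = 4.787896
  t = 3.0000: CF_t = 105.400000, DF = 0.834885, PV = 87.996837
Price P = sum_t PV_t = 97.869479


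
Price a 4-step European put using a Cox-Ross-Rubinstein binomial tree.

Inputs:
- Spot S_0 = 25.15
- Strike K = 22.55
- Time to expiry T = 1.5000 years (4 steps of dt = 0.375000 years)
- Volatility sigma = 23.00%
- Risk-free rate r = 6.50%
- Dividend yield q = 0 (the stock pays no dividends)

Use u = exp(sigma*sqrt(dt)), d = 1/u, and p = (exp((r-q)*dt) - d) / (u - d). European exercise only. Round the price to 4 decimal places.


dt = T/N = 0.375000
u = exp(sigma*sqrt(dt)) = 1.151247; d = 1/u = 0.868623
p = (exp((r-q)*dt) - d) / (u - d) = 0.552152
Discount per step: exp(-r*dt) = 0.975920
Stock lattice S(k, i) with i counting down-moves:
  k=0: S(0,0) = 25.1500
  k=1: S(1,0) = 28.9539; S(1,1) = 21.8459
  k=2: S(2,0) = 33.3330; S(2,1) = 25.1500; S(2,2) = 18.9758
  k=3: S(3,0) = 38.3746; S(3,1) = 28.9539; S(3,2) = 21.8459; S(3,3) = 16.4829
  k=4: S(4,0) = 44.1786; S(4,1) = 33.3330; S(4,2) = 25.1500; S(4,3) = 18.9758; S(4,4) = 14.3174
Terminal payoffs V(N, i) = max(K - S_T, 0):
  V(4,0) = 0.000000; V(4,1) = 0.000000; V(4,2) = 0.000000; V(4,3) = 3.574160; V(4,4) = 8.232605
Backward induction: V(k, i) = exp(-r*dt) * [p * V(k+1, i) + (1-p) * V(k+1, i+1)].
  V(3,0) = exp(-r*dt) * [p*0.000000 + (1-p)*0.000000] = 0.000000
  V(3,1) = exp(-r*dt) * [p*0.000000 + (1-p)*0.000000] = 0.000000
  V(3,2) = exp(-r*dt) * [p*0.000000 + (1-p)*3.574160] = 1.562136
  V(3,3) = exp(-r*dt) * [p*3.574160 + (1-p)*8.232605] = 5.524131
  V(2,0) = exp(-r*dt) * [p*0.000000 + (1-p)*0.000000] = 0.000000
  V(2,1) = exp(-r*dt) * [p*0.000000 + (1-p)*1.562136] = 0.682753
  V(2,2) = exp(-r*dt) * [p*1.562136 + (1-p)*5.524131] = 3.256164
  V(1,0) = exp(-r*dt) * [p*0.000000 + (1-p)*0.682753] = 0.298407
  V(1,1) = exp(-r*dt) * [p*0.682753 + (1-p)*3.256164] = 1.791057
  V(0,0) = exp(-r*dt) * [p*0.298407 + (1-p)*1.791057] = 0.943604

Answer: Price = V(0,0) = 0.9436


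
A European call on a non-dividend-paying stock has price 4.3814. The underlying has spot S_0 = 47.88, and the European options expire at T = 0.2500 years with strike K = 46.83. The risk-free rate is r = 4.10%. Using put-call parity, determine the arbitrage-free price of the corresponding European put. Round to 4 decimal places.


Put-call parity: C - P = S_0 * exp(-qT) - K * exp(-rT).
S_0 * exp(-qT) = 47.8800 * 1.00000000 = 47.88000000
K * exp(-rT) = 46.8300 * 0.98980235 = 46.35244415
P = C - S*exp(-qT) + K*exp(-rT)
P = 4.3814 - 47.88000000 + 46.35244415 = 2.8538

Answer: Put price = 2.8538


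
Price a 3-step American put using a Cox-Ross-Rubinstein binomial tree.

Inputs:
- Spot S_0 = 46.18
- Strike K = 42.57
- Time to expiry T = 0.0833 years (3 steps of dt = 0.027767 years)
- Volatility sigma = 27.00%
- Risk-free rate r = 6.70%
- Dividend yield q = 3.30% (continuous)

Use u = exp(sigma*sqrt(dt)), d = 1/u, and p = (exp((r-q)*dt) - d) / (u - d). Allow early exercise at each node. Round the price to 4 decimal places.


dt = T/N = 0.027767
u = exp(sigma*sqrt(dt)) = 1.046018; d = 1/u = 0.956006
p = (exp((r-q)*dt) - d) / (u - d) = 0.499247
Discount per step: exp(-r*dt) = 0.998141
Stock lattice S(k, i) with i counting down-moves:
  k=0: S(0,0) = 46.1800
  k=1: S(1,0) = 48.3051; S(1,1) = 44.1484
  k=2: S(2,0) = 50.5281; S(2,1) = 46.1800; S(2,2) = 42.2061
  k=3: S(3,0) = 52.8533; S(3,1) = 48.3051; S(3,2) = 44.1484; S(3,3) = 40.3493
Terminal payoffs V(N, i) = max(K - S_T, 0):
  V(3,0) = 0.000000; V(3,1) = 0.000000; V(3,2) = 0.000000; V(3,3) = 2.220710
Backward induction: V(k, i) = exp(-r*dt) * [p * V(k+1, i) + (1-p) * V(k+1, i+1)]; then take max(V_cont, immediate exercise) for American.
  V(2,0) = exp(-r*dt) * [p*0.000000 + (1-p)*0.000000] = 0.000000; exercise = 0.000000; V(2,0) = max -> 0.000000
  V(2,1) = exp(-r*dt) * [p*0.000000 + (1-p)*0.000000] = 0.000000; exercise = 0.000000; V(2,1) = max -> 0.000000
  V(2,2) = exp(-r*dt) * [p*0.000000 + (1-p)*2.220710] = 1.109960; exercise = 0.363898; V(2,2) = max -> 1.109960
  V(1,0) = exp(-r*dt) * [p*0.000000 + (1-p)*0.000000] = 0.000000; exercise = 0.000000; V(1,0) = max -> 0.000000
  V(1,1) = exp(-r*dt) * [p*0.000000 + (1-p)*1.109960] = 0.554782; exercise = 0.000000; V(1,1) = max -> 0.554782
  V(0,0) = exp(-r*dt) * [p*0.000000 + (1-p)*0.554782] = 0.277292; exercise = 0.000000; V(0,0) = max -> 0.277292

Answer: Price = V(0,0) = 0.2773


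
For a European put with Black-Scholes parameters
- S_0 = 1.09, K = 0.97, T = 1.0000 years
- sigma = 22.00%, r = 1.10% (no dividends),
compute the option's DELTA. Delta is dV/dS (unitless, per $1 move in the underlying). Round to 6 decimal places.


d1 = 0.6901677442; d2 = 0.4701677442
phi(d1) = 0.3143952613; exp(-qT) = 1.0000000000; exp(-rT) = 0.9890602788
N(-d1) = 0.2450443526
Delta = -exp(-qT) * N(-d1) = -1.0000000000 * 0.2450443526 = -0.245044

Answer: Delta = -0.245044


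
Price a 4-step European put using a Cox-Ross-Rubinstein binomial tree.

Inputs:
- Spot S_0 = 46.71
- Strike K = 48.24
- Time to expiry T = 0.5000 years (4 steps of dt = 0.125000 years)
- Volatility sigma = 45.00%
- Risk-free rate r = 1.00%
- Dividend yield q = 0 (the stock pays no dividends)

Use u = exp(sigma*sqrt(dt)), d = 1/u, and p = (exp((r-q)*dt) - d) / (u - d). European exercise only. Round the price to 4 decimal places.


Answer: Price = V(0,0) = 6.5459

Derivation:
dt = T/N = 0.125000
u = exp(sigma*sqrt(dt)) = 1.172454; d = 1/u = 0.852912
p = (exp((r-q)*dt) - d) / (u - d) = 0.464223
Discount per step: exp(-r*dt) = 0.998751
Stock lattice S(k, i) with i counting down-moves:
  k=0: S(0,0) = 46.7100
  k=1: S(1,0) = 54.7653; S(1,1) = 39.8395
  k=2: S(2,0) = 64.2098; S(2,1) = 46.7100; S(2,2) = 33.9796
  k=3: S(3,0) = 75.2831; S(3,1) = 54.7653; S(3,2) = 39.8395; S(3,3) = 28.9816
  k=4: S(4,0) = 88.2659; S(4,1) = 64.2098; S(4,2) = 46.7100; S(4,3) = 33.9796; S(4,4) = 24.7188
Terminal payoffs V(N, i) = max(K - S_T, 0):
  V(4,0) = 0.000000; V(4,1) = 0.000000; V(4,2) = 1.530000; V(4,3) = 14.260404; V(4,4) = 23.521247
Backward induction: V(k, i) = exp(-r*dt) * [p * V(k+1, i) + (1-p) * V(k+1, i+1)].
  V(3,0) = exp(-r*dt) * [p*0.000000 + (1-p)*0.000000] = 0.000000
  V(3,1) = exp(-r*dt) * [p*0.000000 + (1-p)*1.530000] = 0.818714
  V(3,2) = exp(-r*dt) * [p*1.530000 + (1-p)*14.260404] = 8.340223
  V(3,3) = exp(-r*dt) * [p*14.260404 + (1-p)*23.521247] = 19.198136
  V(2,0) = exp(-r*dt) * [p*0.000000 + (1-p)*0.818714] = 0.438100
  V(2,1) = exp(-r*dt) * [p*0.818714 + (1-p)*8.340223] = 4.842507
  V(2,2) = exp(-r*dt) * [p*8.340223 + (1-p)*19.198136] = 14.139955
  V(1,0) = exp(-r*dt) * [p*0.438100 + (1-p)*4.842507] = 2.794384
  V(1,1) = exp(-r*dt) * [p*4.842507 + (1-p)*14.139955] = 9.811591
  V(0,0) = exp(-r*dt) * [p*2.794384 + (1-p)*9.811591] = 6.545853


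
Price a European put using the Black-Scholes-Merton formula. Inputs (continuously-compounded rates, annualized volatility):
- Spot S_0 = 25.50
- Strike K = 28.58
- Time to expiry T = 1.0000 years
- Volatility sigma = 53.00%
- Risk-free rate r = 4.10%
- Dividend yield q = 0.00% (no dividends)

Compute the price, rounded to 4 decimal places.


Answer: Price = 6.5483

Derivation:
d1 = (ln(S/K) + (r - q + 0.5*sigma^2) * T) / (sigma * sqrt(T)) = 0.12720996
d2 = d1 - sigma * sqrt(T) = -0.40279004
exp(-rT) = 0.95982913; exp(-qT) = 1.00000000
P = K * exp(-rT) * N(-d2) - S_0 * exp(-qT) * N(-d1)
N(-d1) = 0.44938711; N(-d2) = 0.65644865
P = 28.5800 * 0.95982913 * 0.65644865 - 25.5000 * 1.00000000 * 0.44938711 = 6.5483


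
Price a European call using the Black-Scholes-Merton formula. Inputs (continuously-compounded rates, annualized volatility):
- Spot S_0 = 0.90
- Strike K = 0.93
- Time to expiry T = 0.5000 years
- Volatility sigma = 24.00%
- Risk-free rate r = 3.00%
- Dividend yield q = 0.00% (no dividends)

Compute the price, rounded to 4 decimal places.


d1 = (ln(S/K) + (r - q + 0.5*sigma^2) * T) / (sigma * sqrt(T)) = -0.01997472
d2 = d1 - sigma * sqrt(T) = -0.18968035
exp(-rT) = 0.98511194; exp(-qT) = 1.00000000
C = S_0 * exp(-qT) * N(d1) - K * exp(-rT) * N(d2)
N(d1) = 0.49203177; N(d2) = 0.42477981
C = 0.9000 * 1.00000000 * 0.49203177 - 0.9300 * 0.98511194 * 0.42477981 = 0.0537

Answer: Price = 0.0537


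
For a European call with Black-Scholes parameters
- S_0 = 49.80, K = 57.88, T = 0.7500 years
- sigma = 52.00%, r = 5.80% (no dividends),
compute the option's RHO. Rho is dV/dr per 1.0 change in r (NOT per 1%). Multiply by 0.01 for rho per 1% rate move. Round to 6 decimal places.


d1 = -0.0121175112; d2 = -0.4624507212
phi(d1) = 0.3989129923; exp(-qT) = 1.0000000000; exp(-rT) = 0.9574325541
N(d2) = 0.3218790667
Rho = K*T*exp(-rT)*N(d2) = 57.8800 * 0.7500 * 0.9574325541 * 0.3218790667 = 13.377985

Answer: Rho = 13.377985


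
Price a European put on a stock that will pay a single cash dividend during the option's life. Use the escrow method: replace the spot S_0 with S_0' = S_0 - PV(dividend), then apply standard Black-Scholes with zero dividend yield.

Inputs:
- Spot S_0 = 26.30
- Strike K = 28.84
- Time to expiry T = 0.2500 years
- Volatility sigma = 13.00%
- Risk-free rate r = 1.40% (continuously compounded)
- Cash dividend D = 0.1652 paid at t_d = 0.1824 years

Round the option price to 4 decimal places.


PV(D) = D * exp(-r * t_d) = 0.1652 * 0.99744966 = 0.16477868
S_0' = S_0 - PV(D) = 26.3000 - 0.16477868 = 26.13522132
d1 = (ln(S_0'/K) + (r + sigma^2/2)*T) / (sigma*sqrt(T)) = -1.42872203
d2 = d1 - sigma*sqrt(T) = -1.49372203
exp(-rT) = 0.99650612
N(-d1) = 0.92345793; N(-d2) = 0.93237586
P = K * exp(-rT) * N(-d2) - S_0' * N(-d1) = 28.8400 * 0.99650612 * 0.93237586 - 26.13522132 * 0.92345793 = 2.6610

Answer: Price = 2.6610


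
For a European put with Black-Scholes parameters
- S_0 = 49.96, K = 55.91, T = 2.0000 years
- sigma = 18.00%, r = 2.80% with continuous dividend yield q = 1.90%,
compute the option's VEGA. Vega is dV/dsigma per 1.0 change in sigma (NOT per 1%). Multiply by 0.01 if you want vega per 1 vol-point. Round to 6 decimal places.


d1 = -0.2440326452; d2 = -0.4985910865
phi(d1) = 0.3872384990; exp(-qT) = 0.9627129409; exp(-rT) = 0.9455391359
Vega = S * exp(-qT) * phi(d1) * sqrt(T) = 49.9600 * 0.9627129409 * 0.3872384990 * 1.4142135624 = 26.339818

Answer: Vega = 26.339818


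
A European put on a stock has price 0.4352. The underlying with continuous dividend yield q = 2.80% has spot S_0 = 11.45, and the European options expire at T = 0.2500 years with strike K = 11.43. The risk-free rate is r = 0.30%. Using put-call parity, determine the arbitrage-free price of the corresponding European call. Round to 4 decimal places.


Put-call parity: C - P = S_0 * exp(-qT) - K * exp(-rT).
S_0 * exp(-qT) = 11.4500 * 0.99302444 = 11.37012987
K * exp(-rT) = 11.4300 * 0.99925028 = 11.42143071
C = P + S*exp(-qT) - K*exp(-rT)
C = 0.4352 + 11.37012987 - 11.42143071 = 0.3839

Answer: Call price = 0.3839


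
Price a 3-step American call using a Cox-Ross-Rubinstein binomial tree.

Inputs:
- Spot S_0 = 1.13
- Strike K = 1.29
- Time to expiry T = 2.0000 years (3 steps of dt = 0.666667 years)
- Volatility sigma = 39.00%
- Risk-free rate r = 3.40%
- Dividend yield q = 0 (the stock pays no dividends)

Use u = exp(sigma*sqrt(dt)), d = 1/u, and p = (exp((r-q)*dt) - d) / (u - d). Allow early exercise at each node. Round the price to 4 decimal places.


dt = T/N = 0.666667
u = exp(sigma*sqrt(dt)) = 1.374972; d = 1/u = 0.727287
p = (exp((r-q)*dt) - d) / (u - d) = 0.456454
Discount per step: exp(-r*dt) = 0.977588
Stock lattice S(k, i) with i counting down-moves:
  k=0: S(0,0) = 1.1300
  k=1: S(1,0) = 1.5537; S(1,1) = 0.8218
  k=2: S(2,0) = 2.1363; S(2,1) = 1.1300; S(2,2) = 0.5977
  k=3: S(3,0) = 2.9374; S(3,1) = 1.5537; S(3,2) = 0.8218; S(3,3) = 0.4347
Terminal payoffs V(N, i) = max(S_T - K, 0):
  V(3,0) = 1.647382; V(3,1) = 0.263719; V(3,2) = 0.000000; V(3,3) = 0.000000
Backward induction: V(k, i) = exp(-r*dt) * [p * V(k+1, i) + (1-p) * V(k+1, i+1)]; then take max(V_cont, immediate exercise) for American.
  V(2,0) = exp(-r*dt) * [p*1.647382 + (1-p)*0.263719] = 0.875232; exercise = 0.846321; V(2,0) = max -> 0.875232
  V(2,1) = exp(-r*dt) * [p*0.263719 + (1-p)*0.000000] = 0.117678; exercise = 0.000000; V(2,1) = max -> 0.117678
  V(2,2) = exp(-r*dt) * [p*0.000000 + (1-p)*0.000000] = 0.000000; exercise = 0.000000; V(2,2) = max -> 0.000000
  V(1,0) = exp(-r*dt) * [p*0.875232 + (1-p)*0.117678] = 0.453079; exercise = 0.263719; V(1,0) = max -> 0.453079
  V(1,1) = exp(-r*dt) * [p*0.117678 + (1-p)*0.000000] = 0.052511; exercise = 0.000000; V(1,1) = max -> 0.052511
  V(0,0) = exp(-r*dt) * [p*0.453079 + (1-p)*0.052511] = 0.230077; exercise = 0.000000; V(0,0) = max -> 0.230077

Answer: Price = V(0,0) = 0.2301


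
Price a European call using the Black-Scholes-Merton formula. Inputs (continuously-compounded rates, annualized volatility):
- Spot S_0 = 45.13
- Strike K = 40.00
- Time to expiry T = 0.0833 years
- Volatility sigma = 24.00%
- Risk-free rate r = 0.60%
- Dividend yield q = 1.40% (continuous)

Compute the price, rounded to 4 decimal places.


Answer: Price = 5.1470

Derivation:
d1 = (ln(S/K) + (r - q + 0.5*sigma^2) * T) / (sigma * sqrt(T)) = 1.76705104
d2 = d1 - sigma * sqrt(T) = 1.69778286
exp(-rT) = 0.99950032; exp(-qT) = 0.99883448
C = S_0 * exp(-qT) * N(d1) - K * exp(-rT) * N(d2)
N(d1) = 0.96139016; N(d2) = 0.95522562
C = 45.1300 * 0.99883448 * 0.96139016 - 40.0000 * 0.99950032 * 0.95522562 = 5.1470


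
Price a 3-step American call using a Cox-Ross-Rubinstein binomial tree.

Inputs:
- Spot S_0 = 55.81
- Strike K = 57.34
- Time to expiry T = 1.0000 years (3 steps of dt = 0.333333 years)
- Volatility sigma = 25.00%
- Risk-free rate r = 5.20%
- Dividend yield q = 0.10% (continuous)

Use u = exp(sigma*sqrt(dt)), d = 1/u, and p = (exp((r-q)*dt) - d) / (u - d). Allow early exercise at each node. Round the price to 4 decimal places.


Answer: Price = V(0,0) = 6.5555

Derivation:
dt = T/N = 0.333333
u = exp(sigma*sqrt(dt)) = 1.155274; d = 1/u = 0.865596
p = (exp((r-q)*dt) - d) / (u - d) = 0.523166
Discount per step: exp(-r*dt) = 0.982816
Stock lattice S(k, i) with i counting down-moves:
  k=0: S(0,0) = 55.8100
  k=1: S(1,0) = 64.4758; S(1,1) = 48.3089
  k=2: S(2,0) = 74.4873; S(2,1) = 55.8100; S(2,2) = 41.8160
  k=3: S(3,0) = 86.0532; S(3,1) = 64.4758; S(3,2) = 48.3089; S(3,3) = 36.1957
Terminal payoffs V(N, i) = max(S_T - K, 0):
  V(3,0) = 28.713205; V(3,1) = 7.135843; V(3,2) = 0.000000; V(3,3) = 0.000000
Backward induction: V(k, i) = exp(-r*dt) * [p * V(k+1, i) + (1-p) * V(k+1, i+1)]; then take max(V_cont, immediate exercise) for American.
  V(2,0) = exp(-r*dt) * [p*28.713205 + (1-p)*7.135843] = 18.107771; exercise = 17.147267; V(2,0) = max -> 18.107771
  V(2,1) = exp(-r*dt) * [p*7.135843 + (1-p)*0.000000] = 3.669076; exercise = 0.000000; V(2,1) = max -> 3.669076
  V(2,2) = exp(-r*dt) * [p*0.000000 + (1-p)*0.000000] = 0.000000; exercise = 0.000000; V(2,2) = max -> 0.000000
  V(1,0) = exp(-r*dt) * [p*18.107771 + (1-p)*3.669076] = 11.030050; exercise = 7.135843; V(1,0) = max -> 11.030050
  V(1,1) = exp(-r*dt) * [p*3.669076 + (1-p)*0.000000] = 1.886549; exercise = 0.000000; V(1,1) = max -> 1.886549
  V(0,0) = exp(-r*dt) * [p*11.030050 + (1-p)*1.886549] = 6.555494; exercise = 0.000000; V(0,0) = max -> 6.555494


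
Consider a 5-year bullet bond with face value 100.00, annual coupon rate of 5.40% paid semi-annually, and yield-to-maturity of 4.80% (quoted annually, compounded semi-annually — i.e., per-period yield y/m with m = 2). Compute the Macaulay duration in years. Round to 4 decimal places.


Coupon per period c = face * coupon_rate / m = 2.700000
Periods per year m = 2; per-period yield y/m = 0.024000
Number of cashflows N = 10
Cashflows (t years, CF_t, discount factor 1/(1+y/m)^(m*t), PV):
  t = 0.5000: CF_t = 2.700000, DF = 0.976562, PV = 2.636719
  t = 1.0000: CF_t = 2.700000, DF = 0.953674, PV = 2.574921
  t = 1.5000: CF_t = 2.700000, DF = 0.931323, PV = 2.514571
  t = 2.0000: CF_t = 2.700000, DF = 0.909495, PV = 2.455636
  t = 2.5000: CF_t = 2.700000, DF = 0.888178, PV = 2.398082
  t = 3.0000: CF_t = 2.700000, DF = 0.867362, PV = 2.341877
  t = 3.5000: CF_t = 2.700000, DF = 0.847033, PV = 2.286989
  t = 4.0000: CF_t = 2.700000, DF = 0.827181, PV = 2.233388
  t = 4.5000: CF_t = 2.700000, DF = 0.807794, PV = 2.181043
  t = 5.0000: CF_t = 102.700000, DF = 0.788861, PV = 81.016015
Price P = sum_t PV_t = 102.639239
Macaulay numerator sum_t t * PV_t:
  t * PV_t at t = 0.5000: 1.318359
  t * PV_t at t = 1.0000: 2.574921
  t * PV_t at t = 1.5000: 3.771856
  t * PV_t at t = 2.0000: 4.911271
  t * PV_t at t = 2.5000: 5.995204
  t * PV_t at t = 3.0000: 7.025630
  t * PV_t at t = 3.5000: 8.004461
  t * PV_t at t = 4.0000: 8.933551
  t * PV_t at t = 4.5000: 9.814692
  t * PV_t at t = 5.0000: 405.080075
Macaulay duration D = (sum_t t * PV_t) / P = 457.430021 / 102.639239 = 4.456678

Answer: Macaulay duration = 4.4567 years


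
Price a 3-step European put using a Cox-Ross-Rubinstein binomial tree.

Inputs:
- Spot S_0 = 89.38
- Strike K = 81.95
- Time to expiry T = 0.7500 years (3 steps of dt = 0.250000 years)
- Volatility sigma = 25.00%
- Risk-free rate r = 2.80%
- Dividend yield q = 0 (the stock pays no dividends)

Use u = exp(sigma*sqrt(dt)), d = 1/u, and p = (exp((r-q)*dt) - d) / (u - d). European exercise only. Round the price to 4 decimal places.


dt = T/N = 0.250000
u = exp(sigma*sqrt(dt)) = 1.133148; d = 1/u = 0.882497
p = (exp((r-q)*dt) - d) / (u - d) = 0.496816
Discount per step: exp(-r*dt) = 0.993024
Stock lattice S(k, i) with i counting down-moves:
  k=0: S(0,0) = 89.3800
  k=1: S(1,0) = 101.2808; S(1,1) = 78.8776
  k=2: S(2,0) = 114.7662; S(2,1) = 89.3800; S(2,2) = 69.6092
  k=3: S(3,0) = 130.0471; S(3,1) = 101.2808; S(3,2) = 78.8776; S(3,3) = 61.4299
Terminal payoffs V(N, i) = max(K - S_T, 0):
  V(3,0) = 0.000000; V(3,1) = 0.000000; V(3,2) = 3.072427; V(3,3) = 20.520084
Backward induction: V(k, i) = exp(-r*dt) * [p * V(k+1, i) + (1-p) * V(k+1, i+1)].
  V(2,0) = exp(-r*dt) * [p*0.000000 + (1-p)*0.000000] = 0.000000
  V(2,1) = exp(-r*dt) * [p*0.000000 + (1-p)*3.072427] = 1.535212
  V(2,2) = exp(-r*dt) * [p*3.072427 + (1-p)*20.520084] = 11.769139
  V(1,0) = exp(-r*dt) * [p*0.000000 + (1-p)*1.535212] = 0.767106
  V(1,1) = exp(-r*dt) * [p*1.535212 + (1-p)*11.769139] = 6.638133
  V(0,0) = exp(-r*dt) * [p*0.767106 + (1-p)*6.638133] = 3.695355

Answer: Price = V(0,0) = 3.6954


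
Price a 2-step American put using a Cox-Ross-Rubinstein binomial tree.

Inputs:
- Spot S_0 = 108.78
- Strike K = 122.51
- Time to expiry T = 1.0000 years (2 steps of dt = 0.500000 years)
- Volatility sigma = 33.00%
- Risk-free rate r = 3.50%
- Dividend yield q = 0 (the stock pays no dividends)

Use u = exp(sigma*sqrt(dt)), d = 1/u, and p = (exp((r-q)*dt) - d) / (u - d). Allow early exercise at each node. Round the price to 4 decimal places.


dt = T/N = 0.500000
u = exp(sigma*sqrt(dt)) = 1.262817; d = 1/u = 0.791880
p = (exp((r-q)*dt) - d) / (u - d) = 0.479414
Discount per step: exp(-r*dt) = 0.982652
Stock lattice S(k, i) with i counting down-moves:
  k=0: S(0,0) = 108.7800
  k=1: S(1,0) = 137.3693; S(1,1) = 86.1407
  k=2: S(2,0) = 173.4723; S(2,1) = 108.7800; S(2,2) = 68.2131
Terminal payoffs V(N, i) = max(K - S_T, 0):
  V(2,0) = 0.000000; V(2,1) = 13.730000; V(2,2) = 54.296873
Backward induction: V(k, i) = exp(-r*dt) * [p * V(k+1, i) + (1-p) * V(k+1, i+1)]; then take max(V_cont, immediate exercise) for American.
  V(1,0) = exp(-r*dt) * [p*0.000000 + (1-p)*13.730000] = 7.023651; exercise = 0.000000; V(1,0) = max -> 7.023651
  V(1,1) = exp(-r*dt) * [p*13.730000 + (1-p)*54.296873] = 34.244004; exercise = 36.369278; V(1,1) = max -> 36.369278
  V(0,0) = exp(-r*dt) * [p*7.023651 + (1-p)*36.369278] = 21.913710; exercise = 13.730000; V(0,0) = max -> 21.913710

Answer: Price = V(0,0) = 21.9137


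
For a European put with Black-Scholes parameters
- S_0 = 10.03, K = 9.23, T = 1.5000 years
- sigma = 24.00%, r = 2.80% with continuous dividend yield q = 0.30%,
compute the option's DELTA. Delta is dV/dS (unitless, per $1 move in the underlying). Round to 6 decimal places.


d1 = 0.5573322428; d2 = 0.2633934737
phi(d1) = 0.3415544573; exp(-qT) = 0.9955101098; exp(-rT) = 0.9588697806
N(-d1) = 0.2886502251
Delta = -exp(-qT) * N(-d1) = -0.9955101098 * 0.2886502251 = -0.287354

Answer: Delta = -0.287354


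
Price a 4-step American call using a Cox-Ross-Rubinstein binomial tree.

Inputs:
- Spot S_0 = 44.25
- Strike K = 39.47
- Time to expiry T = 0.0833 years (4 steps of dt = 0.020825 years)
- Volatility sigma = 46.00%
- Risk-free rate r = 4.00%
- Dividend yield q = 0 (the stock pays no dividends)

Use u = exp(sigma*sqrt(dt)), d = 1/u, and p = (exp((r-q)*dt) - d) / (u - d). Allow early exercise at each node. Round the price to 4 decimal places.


dt = T/N = 0.020825
u = exp(sigma*sqrt(dt)) = 1.068635; d = 1/u = 0.935773
p = (exp((r-q)*dt) - d) / (u - d) = 0.489683
Discount per step: exp(-r*dt) = 0.999167
Stock lattice S(k, i) with i counting down-moves:
  k=0: S(0,0) = 44.2500
  k=1: S(1,0) = 47.2871; S(1,1) = 41.4080
  k=2: S(2,0) = 50.5326; S(2,1) = 44.2500; S(2,2) = 38.7485
  k=3: S(3,0) = 54.0009; S(3,1) = 47.2871; S(3,2) = 41.4080; S(3,3) = 36.2598
  k=4: S(4,0) = 57.7073; S(4,1) = 50.5326; S(4,2) = 44.2500; S(4,3) = 38.7485; S(4,4) = 33.9309
Terminal payoffs V(N, i) = max(S_T - K, 0):
  V(4,0) = 18.237282; V(4,1) = 11.062635; V(4,2) = 4.780000; V(4,3) = 0.000000; V(4,4) = 0.000000
Backward induction: V(k, i) = exp(-r*dt) * [p * V(k+1, i) + (1-p) * V(k+1, i+1)]; then take max(V_cont, immediate exercise) for American.
  V(3,0) = exp(-r*dt) * [p*18.237282 + (1-p)*11.062635] = 14.563800; exercise = 14.530936; V(3,0) = max -> 14.563800
  V(3,1) = exp(-r*dt) * [p*11.062635 + (1-p)*4.780000] = 7.849957; exercise = 7.817092; V(3,1) = max -> 7.849957
  V(3,2) = exp(-r*dt) * [p*4.780000 + (1-p)*0.000000] = 2.338735; exercise = 1.937970; V(3,2) = max -> 2.338735
  V(3,3) = exp(-r*dt) * [p*0.000000 + (1-p)*0.000000] = 0.000000; exercise = 0.000000; V(3,3) = max -> 0.000000
  V(2,0) = exp(-r*dt) * [p*14.563800 + (1-p)*7.849957] = 11.128338; exercise = 11.062635; V(2,0) = max -> 11.128338
  V(2,1) = exp(-r*dt) * [p*7.849957 + (1-p)*2.338735] = 5.033292; exercise = 4.780000; V(2,1) = max -> 5.033292
  V(2,2) = exp(-r*dt) * [p*2.338735 + (1-p)*0.000000] = 1.144285; exercise = 0.000000; V(2,2) = max -> 1.144285
  V(1,0) = exp(-r*dt) * [p*11.128338 + (1-p)*5.033292] = 8.011255; exercise = 7.817092; V(1,0) = max -> 8.011255
  V(1,1) = exp(-r*dt) * [p*5.033292 + (1-p)*1.144285] = 3.046127; exercise = 1.937970; V(1,1) = max -> 3.046127
  V(0,0) = exp(-r*dt) * [p*8.011255 + (1-p)*3.046127] = 5.472904; exercise = 4.780000; V(0,0) = max -> 5.472904

Answer: Price = V(0,0) = 5.4729


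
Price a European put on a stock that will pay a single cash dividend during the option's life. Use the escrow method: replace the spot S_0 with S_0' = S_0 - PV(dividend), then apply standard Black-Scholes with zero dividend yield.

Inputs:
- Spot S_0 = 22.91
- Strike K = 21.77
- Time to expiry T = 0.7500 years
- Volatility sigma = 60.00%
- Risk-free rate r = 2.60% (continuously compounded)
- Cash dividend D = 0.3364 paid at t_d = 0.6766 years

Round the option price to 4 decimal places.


PV(D) = D * exp(-r * t_d) = 0.3364 * 0.98256223 = 0.33053393
S_0' = S_0 - PV(D) = 22.9100 - 0.33053393 = 22.57946607
d1 = (ln(S_0'/K) + (r + sigma^2/2)*T) / (sigma*sqrt(T)) = 0.36759514
d2 = d1 - sigma*sqrt(T) = -0.15202010
exp(-rT) = 0.98068890
N(-d1) = 0.35658757; N(-d2) = 0.56041446
P = K * exp(-rT) * N(-d2) - S_0' * N(-d1) = 21.7700 * 0.98068890 * 0.56041446 - 22.57946607 * 0.35658757 = 3.9131

Answer: Price = 3.9131


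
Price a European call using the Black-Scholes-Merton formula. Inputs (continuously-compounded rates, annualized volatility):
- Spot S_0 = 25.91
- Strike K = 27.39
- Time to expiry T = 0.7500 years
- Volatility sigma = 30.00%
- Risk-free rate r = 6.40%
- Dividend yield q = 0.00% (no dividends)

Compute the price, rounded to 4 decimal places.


d1 = (ln(S/K) + (r - q + 0.5*sigma^2) * T) / (sigma * sqrt(T)) = 0.10084774
d2 = d1 - sigma * sqrt(T) = -0.15895988
exp(-rT) = 0.95313379; exp(-qT) = 1.00000000
C = S_0 * exp(-qT) * N(d1) - K * exp(-rT) * N(d2)
N(d1) = 0.54016434; N(d2) = 0.43685024
C = 25.9100 * 1.00000000 * 0.54016434 - 27.3900 * 0.95313379 * 0.43685024 = 2.5911

Answer: Price = 2.5911


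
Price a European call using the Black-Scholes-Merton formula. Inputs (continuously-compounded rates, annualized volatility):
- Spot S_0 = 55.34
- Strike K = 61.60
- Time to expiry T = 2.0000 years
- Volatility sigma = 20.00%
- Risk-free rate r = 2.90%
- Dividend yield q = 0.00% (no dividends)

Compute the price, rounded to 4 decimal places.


d1 = (ln(S/K) + (r - q + 0.5*sigma^2) * T) / (sigma * sqrt(T)) = -0.03240634
d2 = d1 - sigma * sqrt(T) = -0.31524905
exp(-rT) = 0.94364995; exp(-qT) = 1.00000000
C = S_0 * exp(-qT) * N(d1) - K * exp(-rT) * N(d2)
N(d1) = 0.48707400; N(d2) = 0.37628628
C = 55.3400 * 1.00000000 * 0.48707400 - 61.6000 * 0.94364995 * 0.37628628 = 5.0816

Answer: Price = 5.0816


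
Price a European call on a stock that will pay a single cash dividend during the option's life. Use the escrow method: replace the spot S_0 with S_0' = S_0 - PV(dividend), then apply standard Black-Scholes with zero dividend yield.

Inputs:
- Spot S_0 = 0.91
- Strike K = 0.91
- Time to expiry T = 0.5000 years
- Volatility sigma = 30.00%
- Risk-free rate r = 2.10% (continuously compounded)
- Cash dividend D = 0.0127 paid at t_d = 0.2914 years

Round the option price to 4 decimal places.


PV(D) = D * exp(-r * t_d) = 0.0127 * 0.99389929 = 0.01262252
S_0' = S_0 - PV(D) = 0.9100 - 0.01262252 = 0.89737748
d1 = (ln(S_0'/K) + (r + sigma^2/2)*T) / (sigma*sqrt(T)) = 0.08971770
d2 = d1 - sigma*sqrt(T) = -0.12241434
exp(-rT) = 0.98955493
N(d1) = 0.53574422; N(d2) = 0.45128544
C = S_0' * N(d1) - K * exp(-rT) * N(d2) = 0.89737748 * 0.53574422 - 0.9100 * 0.98955493 * 0.45128544 = 0.0744

Answer: Price = 0.0744


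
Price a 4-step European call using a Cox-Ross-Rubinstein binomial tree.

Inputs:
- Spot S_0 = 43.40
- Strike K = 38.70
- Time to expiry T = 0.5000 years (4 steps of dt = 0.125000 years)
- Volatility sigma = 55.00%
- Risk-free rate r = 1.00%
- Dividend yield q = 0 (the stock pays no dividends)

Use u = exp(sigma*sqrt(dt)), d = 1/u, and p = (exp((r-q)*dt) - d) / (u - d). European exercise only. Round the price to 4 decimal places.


Answer: Price = V(0,0) = 9.2671

Derivation:
dt = T/N = 0.125000
u = exp(sigma*sqrt(dt)) = 1.214648; d = 1/u = 0.823284
p = (exp((r-q)*dt) - d) / (u - d) = 0.454735
Discount per step: exp(-r*dt) = 0.998751
Stock lattice S(k, i) with i counting down-moves:
  k=0: S(0,0) = 43.4000
  k=1: S(1,0) = 52.7157; S(1,1) = 35.7305
  k=2: S(2,0) = 64.0311; S(2,1) = 43.4000; S(2,2) = 29.4164
  k=3: S(3,0) = 77.7752; S(3,1) = 52.7157; S(3,2) = 35.7305; S(3,3) = 24.2180
  k=4: S(4,0) = 94.4695; S(4,1) = 64.0311; S(4,2) = 43.4000; S(4,3) = 29.4164; S(4,4) = 19.9383
Terminal payoffs V(N, i) = max(S_T - K, 0):
  V(4,0) = 55.769488; V(4,1) = 25.331053; V(4,2) = 4.700000; V(4,3) = 0.000000; V(4,4) = 0.000000
Backward induction: V(k, i) = exp(-r*dt) * [p * V(k+1, i) + (1-p) * V(k+1, i+1)].
  V(3,0) = exp(-r*dt) * [p*55.769488 + (1-p)*25.331053] = 39.123539
  V(3,1) = exp(-r*dt) * [p*25.331053 + (1-p)*4.700000] = 14.064070
  V(3,2) = exp(-r*dt) * [p*4.700000 + (1-p)*0.000000] = 2.134584
  V(3,3) = exp(-r*dt) * [p*0.000000 + (1-p)*0.000000] = 0.000000
  V(2,0) = exp(-r*dt) * [p*39.123539 + (1-p)*14.064070] = 25.427682
  V(2,1) = exp(-r*dt) * [p*14.064070 + (1-p)*2.134584] = 7.549895
  V(2,2) = exp(-r*dt) * [p*2.134584 + (1-p)*0.000000] = 0.969458
  V(1,0) = exp(-r*dt) * [p*25.427682 + (1-p)*7.549895] = 15.659963
  V(1,1) = exp(-r*dt) * [p*7.549895 + (1-p)*0.969458] = 3.956864
  V(0,0) = exp(-r*dt) * [p*15.659963 + (1-p)*3.956864] = 9.267081


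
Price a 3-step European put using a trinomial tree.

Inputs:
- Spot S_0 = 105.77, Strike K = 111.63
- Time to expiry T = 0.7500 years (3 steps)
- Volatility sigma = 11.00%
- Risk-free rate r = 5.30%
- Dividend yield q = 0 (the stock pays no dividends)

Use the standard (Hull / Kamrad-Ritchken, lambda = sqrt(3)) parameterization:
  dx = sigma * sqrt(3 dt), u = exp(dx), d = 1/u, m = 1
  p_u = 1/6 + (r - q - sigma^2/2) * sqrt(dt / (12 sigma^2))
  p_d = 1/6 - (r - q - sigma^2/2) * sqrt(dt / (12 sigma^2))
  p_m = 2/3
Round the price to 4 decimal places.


dt = T/N = 0.250000; dx = sigma*sqrt(3*dt) = 0.095263
u = exp(dx) = 1.099948; d = 1/u = 0.909134
p_u = 0.228273, p_m = 0.666667, p_d = 0.105061
Discount per step: exp(-r*dt) = 0.986837
Stock lattice S(k, j) with j the centered position index:
  k=0: S(0,+0) = 105.7700
  k=1: S(1,-1) = 96.1591; S(1,+0) = 105.7700; S(1,+1) = 116.3415
  k=2: S(2,-2) = 87.4215; S(2,-1) = 96.1591; S(2,+0) = 105.7700; S(2,+1) = 116.3415; S(2,+2) = 127.9696
  k=3: S(3,-3) = 79.4779; S(3,-2) = 87.4215; S(3,-1) = 96.1591; S(3,+0) = 105.7700; S(3,+1) = 116.3415; S(3,+2) = 127.9696; S(3,+3) = 140.7599
Terminal payoffs V(N, j) = max(K - S_T, 0):
  V(3,-3) = 32.152136; V(3,-2) = 24.208492; V(3,-1) = 15.470898; V(3,+0) = 5.860000; V(3,+1) = 0.000000; V(3,+2) = 0.000000; V(3,+3) = 0.000000
Backward induction: V(k, j) = exp(-r*dt) * [p_u * V(k+1, j+1) + p_m * V(k+1, j) + p_d * V(k+1, j-1)]
  V(2,-2) = exp(-r*dt) * [p_u*15.470898 + p_m*24.208492 + p_d*32.152136] = 22.745126
  V(2,-1) = exp(-r*dt) * [p_u*5.860000 + p_m*15.470898 + p_d*24.208492] = 14.008129
  V(2,+0) = exp(-r*dt) * [p_u*0.000000 + p_m*5.860000 + p_d*15.470898] = 5.459235
  V(2,+1) = exp(-r*dt) * [p_u*0.000000 + p_m*0.000000 + p_d*5.860000] = 0.607552
  V(2,+2) = exp(-r*dt) * [p_u*0.000000 + p_m*0.000000 + p_d*0.000000] = 0.000000
  V(1,-1) = exp(-r*dt) * [p_u*5.459235 + p_m*14.008129 + p_d*22.745126] = 12.803788
  V(1,+0) = exp(-r*dt) * [p_u*0.607552 + p_m*5.459235 + p_d*14.008129] = 5.180780
  V(1,+1) = exp(-r*dt) * [p_u*0.000000 + p_m*0.607552 + p_d*5.459235] = 0.965706
  V(0,+0) = exp(-r*dt) * [p_u*0.965706 + p_m*5.180780 + p_d*12.803788] = 4.953404

Answer: Price = V(0,0) = 4.9534
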